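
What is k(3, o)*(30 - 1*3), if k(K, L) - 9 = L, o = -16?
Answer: -189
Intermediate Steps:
k(K, L) = 9 + L
k(3, o)*(30 - 1*3) = (9 - 16)*(30 - 1*3) = -7*(30 - 3) = -7*27 = -189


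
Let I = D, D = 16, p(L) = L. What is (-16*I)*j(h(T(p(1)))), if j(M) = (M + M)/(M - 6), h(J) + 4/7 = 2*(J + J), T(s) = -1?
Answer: -8192/37 ≈ -221.41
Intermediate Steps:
h(J) = -4/7 + 4*J (h(J) = -4/7 + 2*(J + J) = -4/7 + 2*(2*J) = -4/7 + 4*J)
j(M) = 2*M/(-6 + M) (j(M) = (2*M)/(-6 + M) = 2*M/(-6 + M))
I = 16
(-16*I)*j(h(T(p(1)))) = (-16*16)*(2*(-4/7 + 4*(-1))/(-6 + (-4/7 + 4*(-1)))) = -512*(-4/7 - 4)/(-6 + (-4/7 - 4)) = -512*(-32)/(7*(-6 - 32/7)) = -512*(-32)/(7*(-74/7)) = -512*(-32)*(-7)/(7*74) = -256*32/37 = -8192/37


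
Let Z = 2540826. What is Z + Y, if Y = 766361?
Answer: 3307187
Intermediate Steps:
Z + Y = 2540826 + 766361 = 3307187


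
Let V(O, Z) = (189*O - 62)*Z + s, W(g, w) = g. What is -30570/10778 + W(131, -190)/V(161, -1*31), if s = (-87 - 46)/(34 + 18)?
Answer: -748264009913/263800910693 ≈ -2.8365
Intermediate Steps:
s = -133/52 ≈ -2.5577
V(O, Z) = -133/52 + Z*(-62 + 189*O) (V(O, Z) = (189*O - 62)*Z - 133/52 = (-62 + 189*O)*Z - 133/52 = Z*(-62 + 189*O) - 133/52 = -133/52 + Z*(-62 + 189*O))
-30570/10778 + W(131, -190)/V(161, -1*31) = -30570/10778 + 131/(-133/52 - (-62)*31 + 189*161*(-1*31)) = -30570*1/10778 + 131/(-133/52 - 62*(-31) + 189*161*(-31)) = -15285/5389 + 131/(-133/52 + 1922 - 943299) = -15285/5389 + 131/(-48951737/52) = -15285/5389 + 131*(-52/48951737) = -15285/5389 - 6812/48951737 = -748264009913/263800910693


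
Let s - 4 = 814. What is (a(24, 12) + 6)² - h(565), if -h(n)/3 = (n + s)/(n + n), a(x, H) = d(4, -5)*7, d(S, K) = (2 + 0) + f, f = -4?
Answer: 76469/1130 ≈ 67.672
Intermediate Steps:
s = 818 (s = 4 + 814 = 818)
d(S, K) = -2 (d(S, K) = (2 + 0) - 4 = 2 - 4 = -2)
a(x, H) = -14 (a(x, H) = -2*7 = -14)
h(n) = -3*(818 + n)/(2*n) (h(n) = -3*(n + 818)/(n + n) = -3*(818 + n)/(2*n))
(a(24, 12) + 6)² - h(565) = (-14 + 6)² - (-3/2 - 1227/565) = (-8)² - (-3/2 - 1227*1/565) = 64 - (-3/2 - 1227/565) = 64 - 1*(-4149/1130) = 64 + 4149/1130 = 76469/1130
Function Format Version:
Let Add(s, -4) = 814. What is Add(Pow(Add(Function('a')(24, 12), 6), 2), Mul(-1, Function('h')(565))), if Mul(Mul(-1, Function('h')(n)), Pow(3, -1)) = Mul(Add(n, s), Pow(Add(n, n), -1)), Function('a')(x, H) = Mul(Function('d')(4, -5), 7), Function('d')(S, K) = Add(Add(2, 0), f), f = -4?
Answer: Rational(76469, 1130) ≈ 67.672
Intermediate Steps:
s = 818 (s = Add(4, 814) = 818)
Function('d')(S, K) = -2 (Function('d')(S, K) = Add(Add(2, 0), -4) = Add(2, -4) = -2)
Function('a')(x, H) = -14 (Function('a')(x, H) = Mul(-2, 7) = -14)
Function('h')(n) = Mul(Rational(-3, 2), Pow(n, -1), Add(818, n)) (Function('h')(n) = Mul(-3, Mul(Add(n, 818), Pow(Add(n, n), -1))) = Mul(-3, Mul(Add(818, n), Pow(Mul(2, n), -1))) = Mul(-3, Mul(Add(818, n), Mul(Rational(1, 2), Pow(n, -1)))) = Mul(-3, Mul(Rational(1, 2), Pow(n, -1), Add(818, n))) = Mul(Rational(-3, 2), Pow(n, -1), Add(818, n)))
Add(Pow(Add(Function('a')(24, 12), 6), 2), Mul(-1, Function('h')(565))) = Add(Pow(Add(-14, 6), 2), Mul(-1, Add(Rational(-3, 2), Mul(-1227, Pow(565, -1))))) = Add(Pow(-8, 2), Mul(-1, Add(Rational(-3, 2), Mul(-1227, Rational(1, 565))))) = Add(64, Mul(-1, Add(Rational(-3, 2), Rational(-1227, 565)))) = Add(64, Mul(-1, Rational(-4149, 1130))) = Add(64, Rational(4149, 1130)) = Rational(76469, 1130)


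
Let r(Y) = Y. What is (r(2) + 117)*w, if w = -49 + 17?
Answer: -3808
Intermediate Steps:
w = -32
(r(2) + 117)*w = (2 + 117)*(-32) = 119*(-32) = -3808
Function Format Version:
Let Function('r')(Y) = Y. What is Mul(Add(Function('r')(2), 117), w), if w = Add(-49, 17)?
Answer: -3808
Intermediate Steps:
w = -32
Mul(Add(Function('r')(2), 117), w) = Mul(Add(2, 117), -32) = Mul(119, -32) = -3808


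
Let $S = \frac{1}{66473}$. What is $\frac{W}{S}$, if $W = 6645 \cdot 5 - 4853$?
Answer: $1885971956$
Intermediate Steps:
$W = 28372$ ($W = 33225 - 4853 = 28372$)
$S = \frac{1}{66473} \approx 1.5044 \cdot 10^{-5}$
$\frac{W}{S} = 28372 \frac{1}{\frac{1}{66473}} = 28372 \cdot 66473 = 1885971956$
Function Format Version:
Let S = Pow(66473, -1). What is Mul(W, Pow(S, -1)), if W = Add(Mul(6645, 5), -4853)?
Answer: 1885971956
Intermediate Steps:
W = 28372 (W = Add(33225, -4853) = 28372)
S = Rational(1, 66473) ≈ 1.5044e-5
Mul(W, Pow(S, -1)) = Mul(28372, Pow(Rational(1, 66473), -1)) = Mul(28372, 66473) = 1885971956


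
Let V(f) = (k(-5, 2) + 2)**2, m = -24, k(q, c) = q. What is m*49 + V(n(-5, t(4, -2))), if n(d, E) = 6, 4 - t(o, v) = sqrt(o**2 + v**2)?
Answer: -1167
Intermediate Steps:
t(o, v) = 4 - sqrt(o**2 + v**2)
V(f) = 9 (V(f) = (-5 + 2)**2 = (-3)**2 = 9)
m*49 + V(n(-5, t(4, -2))) = -24*49 + 9 = -1176 + 9 = -1167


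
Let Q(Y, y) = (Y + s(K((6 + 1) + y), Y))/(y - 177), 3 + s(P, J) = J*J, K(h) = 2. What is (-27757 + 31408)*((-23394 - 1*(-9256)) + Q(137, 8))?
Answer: -8792429475/169 ≈ -5.2026e+7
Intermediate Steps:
s(P, J) = -3 + J**2 (s(P, J) = -3 + J*J = -3 + J**2)
Q(Y, y) = (-3 + Y + Y**2)/(-177 + y) (Q(Y, y) = (Y + (-3 + Y**2))/(y - 177) = (-3 + Y + Y**2)/(-177 + y))
(-27757 + 31408)*((-23394 - 1*(-9256)) + Q(137, 8)) = (-27757 + 31408)*((-23394 - 1*(-9256)) + (-3 + 137 + 137**2)/(-177 + 8)) = 3651*((-23394 + 9256) + (-3 + 137 + 18769)/(-169)) = 3651*(-14138 - 1/169*18903) = 3651*(-14138 - 18903/169) = 3651*(-2408225/169) = -8792429475/169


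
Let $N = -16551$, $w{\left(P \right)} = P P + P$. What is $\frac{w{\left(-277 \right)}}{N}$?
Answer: $- \frac{25484}{5517} \approx -4.6192$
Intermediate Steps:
$w{\left(P \right)} = P + P^{2}$ ($w{\left(P \right)} = P^{2} + P = P + P^{2}$)
$\frac{w{\left(-277 \right)}}{N} = \frac{\left(-277\right) \left(1 - 277\right)}{-16551} = \left(-277\right) \left(-276\right) \left(- \frac{1}{16551}\right) = 76452 \left(- \frac{1}{16551}\right) = - \frac{25484}{5517}$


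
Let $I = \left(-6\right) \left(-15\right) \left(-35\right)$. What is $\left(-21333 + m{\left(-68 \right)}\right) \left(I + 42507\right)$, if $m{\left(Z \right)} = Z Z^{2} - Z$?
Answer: $-13212026829$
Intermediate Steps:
$I = -3150$ ($I = 90 \left(-35\right) = -3150$)
$m{\left(Z \right)} = Z^{3} - Z$
$\left(-21333 + m{\left(-68 \right)}\right) \left(I + 42507\right) = \left(-21333 + \left(\left(-68\right)^{3} - -68\right)\right) \left(-3150 + 42507\right) = \left(-21333 + \left(-314432 + 68\right)\right) 39357 = \left(-21333 - 314364\right) 39357 = \left(-335697\right) 39357 = -13212026829$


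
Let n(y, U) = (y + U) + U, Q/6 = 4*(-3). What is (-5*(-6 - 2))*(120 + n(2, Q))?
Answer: -880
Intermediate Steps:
Q = -72 (Q = 6*(4*(-3)) = 6*(-12) = -72)
n(y, U) = y + 2*U (n(y, U) = (U + y) + U = y + 2*U)
(-5*(-6 - 2))*(120 + n(2, Q)) = (-5*(-6 - 2))*(120 + (2 + 2*(-72))) = (-5*(-8))*(120 + (2 - 144)) = 40*(120 - 142) = 40*(-22) = -880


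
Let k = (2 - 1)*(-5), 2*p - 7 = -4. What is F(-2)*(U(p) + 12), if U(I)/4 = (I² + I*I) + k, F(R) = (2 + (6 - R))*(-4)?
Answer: -400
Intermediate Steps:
p = 3/2 (p = 7/2 + (½)*(-4) = 7/2 - 2 = 3/2 ≈ 1.5000)
F(R) = -32 + 4*R (F(R) = (8 - R)*(-4) = -32 + 4*R)
k = -5 (k = 1*(-5) = -5)
U(I) = -20 + 8*I² (U(I) = 4*((I² + I*I) - 5) = 4*((I² + I²) - 5) = 4*(2*I² - 5) = 4*(-5 + 2*I²) = -20 + 8*I²)
F(-2)*(U(p) + 12) = (-32 + 4*(-2))*((-20 + 8*(3/2)²) + 12) = (-32 - 8)*((-20 + 8*(9/4)) + 12) = -40*((-20 + 18) + 12) = -40*(-2 + 12) = -40*10 = -400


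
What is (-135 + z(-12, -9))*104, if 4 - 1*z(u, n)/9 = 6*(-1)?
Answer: -4680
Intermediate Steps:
z(u, n) = 90 (z(u, n) = 36 - 54*(-1) = 36 - 9*(-6) = 36 + 54 = 90)
(-135 + z(-12, -9))*104 = (-135 + 90)*104 = -45*104 = -4680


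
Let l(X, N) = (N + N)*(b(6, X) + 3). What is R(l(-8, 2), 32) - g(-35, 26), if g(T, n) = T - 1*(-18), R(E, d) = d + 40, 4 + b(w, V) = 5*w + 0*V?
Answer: 89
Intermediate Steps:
b(w, V) = -4 + 5*w (b(w, V) = -4 + (5*w + 0*V) = -4 + (5*w + 0) = -4 + 5*w)
l(X, N) = 58*N (l(X, N) = (N + N)*((-4 + 5*6) + 3) = (2*N)*((-4 + 30) + 3) = (2*N)*(26 + 3) = (2*N)*29 = 58*N)
R(E, d) = 40 + d
g(T, n) = 18 + T (g(T, n) = T + 18 = 18 + T)
R(l(-8, 2), 32) - g(-35, 26) = (40 + 32) - (18 - 35) = 72 - 1*(-17) = 72 + 17 = 89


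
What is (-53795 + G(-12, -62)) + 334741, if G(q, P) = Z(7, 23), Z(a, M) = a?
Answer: 280953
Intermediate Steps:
G(q, P) = 7
(-53795 + G(-12, -62)) + 334741 = (-53795 + 7) + 334741 = -53788 + 334741 = 280953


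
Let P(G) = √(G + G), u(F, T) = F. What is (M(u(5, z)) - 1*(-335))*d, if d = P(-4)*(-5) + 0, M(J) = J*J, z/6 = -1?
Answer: -3600*I*√2 ≈ -5091.2*I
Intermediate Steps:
z = -6 (z = 6*(-1) = -6)
P(G) = √2*√G (P(G) = √(2*G) = √2*√G)
M(J) = J²
d = -10*I*√2 (d = (√2*√(-4))*(-5) + 0 = (√2*(2*I))*(-5) + 0 = (2*I*√2)*(-5) + 0 = -10*I*√2 + 0 = -10*I*√2 ≈ -14.142*I)
(M(u(5, z)) - 1*(-335))*d = (5² - 1*(-335))*(-10*I*√2) = (25 + 335)*(-10*I*√2) = 360*(-10*I*√2) = -3600*I*√2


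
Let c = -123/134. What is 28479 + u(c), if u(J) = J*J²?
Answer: 68521574949/2406104 ≈ 28478.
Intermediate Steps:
c = -123/134 (c = -123*1/134 = -123/134 ≈ -0.91791)
u(J) = J³
28479 + u(c) = 28479 + (-123/134)³ = 28479 - 1860867/2406104 = 68521574949/2406104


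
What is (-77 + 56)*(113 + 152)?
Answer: -5565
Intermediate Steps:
(-77 + 56)*(113 + 152) = -21*265 = -5565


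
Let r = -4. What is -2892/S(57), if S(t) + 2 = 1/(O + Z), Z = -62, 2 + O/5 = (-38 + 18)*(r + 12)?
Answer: 2521824/1745 ≈ 1445.2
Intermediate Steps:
O = -810 (O = -10 + 5*((-38 + 18)*(-4 + 12)) = -10 + 5*(-20*8) = -10 + 5*(-160) = -10 - 800 = -810)
S(t) = -1745/872 (S(t) = -2 + 1/(-810 - 62) = -2 + 1/(-872) = -2 - 1/872 = -1745/872)
-2892/S(57) = -2892/(-1745/872) = -2892*(-872/1745) = 2521824/1745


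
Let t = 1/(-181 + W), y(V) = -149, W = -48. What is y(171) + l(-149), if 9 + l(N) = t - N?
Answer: -2062/229 ≈ -9.0044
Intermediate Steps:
t = -1/229 (t = 1/(-181 - 48) = 1/(-229) = -1/229 ≈ -0.0043668)
l(N) = -2062/229 - N (l(N) = -9 + (-1/229 - N) = -2062/229 - N)
y(171) + l(-149) = -149 + (-2062/229 - 1*(-149)) = -149 + (-2062/229 + 149) = -149 + 32059/229 = -2062/229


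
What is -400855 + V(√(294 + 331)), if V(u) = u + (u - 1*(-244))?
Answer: -400561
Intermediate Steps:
V(u) = 244 + 2*u (V(u) = u + (u + 244) = u + (244 + u) = 244 + 2*u)
-400855 + V(√(294 + 331)) = -400855 + (244 + 2*√(294 + 331)) = -400855 + (244 + 2*√625) = -400855 + (244 + 2*25) = -400855 + (244 + 50) = -400855 + 294 = -400561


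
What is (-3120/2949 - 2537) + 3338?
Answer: 786343/983 ≈ 799.94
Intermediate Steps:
(-3120/2949 - 2537) + 3338 = (-3120*1/2949 - 2537) + 3338 = (-1040/983 - 2537) + 3338 = -2494911/983 + 3338 = 786343/983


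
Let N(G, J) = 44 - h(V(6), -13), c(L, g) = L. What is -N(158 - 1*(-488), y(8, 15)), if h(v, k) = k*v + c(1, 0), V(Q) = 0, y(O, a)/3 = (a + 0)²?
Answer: -43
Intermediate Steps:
y(O, a) = 3*a² (y(O, a) = 3*(a + 0)² = 3*a²)
h(v, k) = 1 + k*v (h(v, k) = k*v + 1 = 1 + k*v)
N(G, J) = 43 (N(G, J) = 44 - (1 - 13*0) = 44 - (1 + 0) = 44 - 1*1 = 44 - 1 = 43)
-N(158 - 1*(-488), y(8, 15)) = -1*43 = -43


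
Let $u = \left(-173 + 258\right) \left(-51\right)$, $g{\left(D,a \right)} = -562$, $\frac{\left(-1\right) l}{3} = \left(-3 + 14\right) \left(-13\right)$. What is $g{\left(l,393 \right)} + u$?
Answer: $-4897$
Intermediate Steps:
$l = 429$ ($l = - 3 \left(-3 + 14\right) \left(-13\right) = - 3 \cdot 11 \left(-13\right) = \left(-3\right) \left(-143\right) = 429$)
$u = -4335$ ($u = 85 \left(-51\right) = -4335$)
$g{\left(l,393 \right)} + u = -562 - 4335 = -4897$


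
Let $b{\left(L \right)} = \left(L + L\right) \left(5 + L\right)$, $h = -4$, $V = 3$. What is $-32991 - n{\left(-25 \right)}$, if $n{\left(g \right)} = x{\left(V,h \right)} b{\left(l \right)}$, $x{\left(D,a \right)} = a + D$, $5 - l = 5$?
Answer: $-32991$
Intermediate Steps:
$l = 0$ ($l = 5 - 5 = 0$)
$b{\left(L \right)} = 2 L \left(5 + L\right)$
$x{\left(D,a \right)} = D + a$
$n{\left(g \right)} = 0$ ($n{\left(g \right)} = \left(3 - 4\right) 2 \cdot 0 \left(5 + 0\right) = - 2 \cdot 0 \cdot 5 = \left(-1\right) 0 = 0$)
$-32991 - n{\left(-25 \right)} = -32991 - 0 = -32991 + 0 = -32991$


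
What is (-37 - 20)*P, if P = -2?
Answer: 114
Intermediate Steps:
(-37 - 20)*P = (-37 - 20)*(-2) = -57*(-2) = 114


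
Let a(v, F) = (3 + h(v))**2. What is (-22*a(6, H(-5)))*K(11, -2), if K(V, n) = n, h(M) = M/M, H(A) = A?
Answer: 704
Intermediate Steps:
h(M) = 1
a(v, F) = 16 (a(v, F) = (3 + 1)**2 = 4**2 = 16)
(-22*a(6, H(-5)))*K(11, -2) = -22*16*(-2) = -352*(-2) = 704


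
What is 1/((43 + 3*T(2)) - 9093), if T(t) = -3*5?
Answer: -1/9095 ≈ -0.00010995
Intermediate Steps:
T(t) = -15
1/((43 + 3*T(2)) - 9093) = 1/((43 + 3*(-15)) - 9093) = 1/((43 - 45) - 9093) = 1/(-2 - 9093) = 1/(-9095) = -1/9095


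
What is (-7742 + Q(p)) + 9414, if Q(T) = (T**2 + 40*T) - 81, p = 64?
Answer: 8247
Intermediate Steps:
Q(T) = -81 + T**2 + 40*T
(-7742 + Q(p)) + 9414 = (-7742 + (-81 + 64**2 + 40*64)) + 9414 = (-7742 + (-81 + 4096 + 2560)) + 9414 = (-7742 + 6575) + 9414 = -1167 + 9414 = 8247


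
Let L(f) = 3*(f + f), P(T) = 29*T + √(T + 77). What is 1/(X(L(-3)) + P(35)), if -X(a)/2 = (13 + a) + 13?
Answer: 999/997889 - 4*√7/997889 ≈ 0.00099051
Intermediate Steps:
P(T) = √(77 + T) + 29*T (P(T) = 29*T + √(77 + T) = √(77 + T) + 29*T)
L(f) = 6*f (L(f) = 3*(2*f) = 6*f)
X(a) = -52 - 2*a (X(a) = -2*((13 + a) + 13) = -2*(26 + a) = -52 - 2*a)
1/(X(L(-3)) + P(35)) = 1/((-52 - 12*(-3)) + (√(77 + 35) + 29*35)) = 1/((-52 - 2*(-18)) + (√112 + 1015)) = 1/((-52 + 36) + (4*√7 + 1015)) = 1/(-16 + (1015 + 4*√7)) = 1/(999 + 4*√7)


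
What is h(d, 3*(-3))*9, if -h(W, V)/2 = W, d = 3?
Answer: -54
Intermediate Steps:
h(W, V) = -2*W
h(d, 3*(-3))*9 = -2*3*9 = -6*9 = -54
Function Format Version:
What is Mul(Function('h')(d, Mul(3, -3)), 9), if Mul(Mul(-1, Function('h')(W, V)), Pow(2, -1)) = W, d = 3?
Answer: -54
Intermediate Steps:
Function('h')(W, V) = Mul(-2, W)
Mul(Function('h')(d, Mul(3, -3)), 9) = Mul(Mul(-2, 3), 9) = Mul(-6, 9) = -54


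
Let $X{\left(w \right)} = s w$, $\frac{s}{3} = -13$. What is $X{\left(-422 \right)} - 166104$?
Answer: $-149646$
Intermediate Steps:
$s = -39$ ($s = 3 \left(-13\right) = -39$)
$X{\left(w \right)} = - 39 w$
$X{\left(-422 \right)} - 166104 = \left(-39\right) \left(-422\right) - 166104 = 16458 - 166104 = -149646$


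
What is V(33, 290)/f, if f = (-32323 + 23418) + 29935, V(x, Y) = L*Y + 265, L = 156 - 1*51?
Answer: 6143/4206 ≈ 1.4605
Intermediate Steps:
L = 105 (L = 156 - 51 = 105)
V(x, Y) = 265 + 105*Y (V(x, Y) = 105*Y + 265 = 265 + 105*Y)
f = 21030 (f = -8905 + 29935 = 21030)
V(33, 290)/f = (265 + 105*290)/21030 = (265 + 30450)*(1/21030) = 30715*(1/21030) = 6143/4206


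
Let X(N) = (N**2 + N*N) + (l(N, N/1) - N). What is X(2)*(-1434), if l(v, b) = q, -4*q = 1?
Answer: -16491/2 ≈ -8245.5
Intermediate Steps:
q = -1/4 (q = -1/4*1 = -1/4 ≈ -0.25000)
l(v, b) = -1/4
X(N) = -1/4 - N + 2*N**2 (X(N) = (N**2 + N*N) + (-1/4 - N) = (N**2 + N**2) + (-1/4 - N) = 2*N**2 + (-1/4 - N) = -1/4 - N + 2*N**2)
X(2)*(-1434) = (-1/4 - 1*2 + 2*2**2)*(-1434) = (-1/4 - 2 + 2*4)*(-1434) = (-1/4 - 2 + 8)*(-1434) = (23/4)*(-1434) = -16491/2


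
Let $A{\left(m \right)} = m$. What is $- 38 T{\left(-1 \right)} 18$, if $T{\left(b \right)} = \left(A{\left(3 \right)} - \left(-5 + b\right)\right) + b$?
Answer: $-5472$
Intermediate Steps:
$T{\left(b \right)} = 8$ ($T{\left(b \right)} = \left(3 - \left(-5 + b\right)\right) + b = \left(8 - b\right) + b = 8$)
$- 38 T{\left(-1 \right)} 18 = \left(-38\right) 8 \cdot 18 = \left(-304\right) 18 = -5472$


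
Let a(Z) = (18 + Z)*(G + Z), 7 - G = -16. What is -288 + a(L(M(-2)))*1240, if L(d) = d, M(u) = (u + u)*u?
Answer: 999152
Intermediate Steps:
G = 23 (G = 7 - 1*(-16) = 7 + 16 = 23)
M(u) = 2*u² (M(u) = (2*u)*u = 2*u²)
a(Z) = (18 + Z)*(23 + Z)
-288 + a(L(M(-2)))*1240 = -288 + (414 + (2*(-2)²)² + 41*(2*(-2)²))*1240 = -288 + (414 + (2*4)² + 41*(2*4))*1240 = -288 + (414 + 8² + 41*8)*1240 = -288 + (414 + 64 + 328)*1240 = -288 + 806*1240 = -288 + 999440 = 999152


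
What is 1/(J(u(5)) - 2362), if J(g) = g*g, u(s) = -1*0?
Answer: -1/2362 ≈ -0.00042337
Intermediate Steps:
u(s) = 0
J(g) = g²
1/(J(u(5)) - 2362) = 1/(0² - 2362) = 1/(0 - 2362) = 1/(-2362) = -1/2362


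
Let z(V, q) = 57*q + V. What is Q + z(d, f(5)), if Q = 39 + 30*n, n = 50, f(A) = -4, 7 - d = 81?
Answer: 1237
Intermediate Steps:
d = -74 (d = 7 - 1*81 = 7 - 81 = -74)
z(V, q) = V + 57*q
Q = 1539 (Q = 39 + 30*50 = 39 + 1500 = 1539)
Q + z(d, f(5)) = 1539 + (-74 + 57*(-4)) = 1539 + (-74 - 228) = 1539 - 302 = 1237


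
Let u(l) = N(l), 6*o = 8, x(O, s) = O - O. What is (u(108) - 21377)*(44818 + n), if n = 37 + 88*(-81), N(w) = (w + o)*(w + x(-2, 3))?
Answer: -361009663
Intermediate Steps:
x(O, s) = 0
o = 4/3 (o = (⅙)*8 = 4/3 ≈ 1.3333)
N(w) = w*(4/3 + w) (N(w) = (w + 4/3)*(w + 0) = (4/3 + w)*w = w*(4/3 + w))
u(l) = l*(4 + 3*l)/3
n = -7091 (n = 37 - 7128 = -7091)
(u(108) - 21377)*(44818 + n) = ((⅓)*108*(4 + 3*108) - 21377)*(44818 - 7091) = ((⅓)*108*(4 + 324) - 21377)*37727 = ((⅓)*108*328 - 21377)*37727 = (11808 - 21377)*37727 = -9569*37727 = -361009663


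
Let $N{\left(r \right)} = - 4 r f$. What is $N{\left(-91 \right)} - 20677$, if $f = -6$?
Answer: $-22861$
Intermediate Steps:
$N{\left(r \right)} = 24 r$ ($N{\left(r \right)} = - 4 r \left(-6\right) = 24 r$)
$N{\left(-91 \right)} - 20677 = 24 \left(-91\right) - 20677 = -2184 - 20677 = -22861$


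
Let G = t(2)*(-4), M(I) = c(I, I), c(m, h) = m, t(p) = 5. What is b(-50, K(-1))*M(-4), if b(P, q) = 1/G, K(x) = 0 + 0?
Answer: 1/5 ≈ 0.20000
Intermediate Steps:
M(I) = I
K(x) = 0
G = -20 (G = 5*(-4) = -20)
b(P, q) = -1/20 (b(P, q) = 1/(-20) = -1/20)
b(-50, K(-1))*M(-4) = -1/20*(-4) = 1/5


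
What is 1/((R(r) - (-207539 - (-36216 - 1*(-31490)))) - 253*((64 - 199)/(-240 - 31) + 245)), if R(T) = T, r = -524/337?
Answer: 91327/12849746517 ≈ 7.1073e-6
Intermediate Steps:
r = -524/337 (r = -524*1/337 = -524/337 ≈ -1.5549)
1/((R(r) - (-207539 - (-36216 - 1*(-31490)))) - 253*((64 - 199)/(-240 - 31) + 245)) = 1/((-524/337 - (-207539 - (-36216 - 1*(-31490)))) - 253*((64 - 199)/(-240 - 31) + 245)) = 1/((-524/337 - (-207539 - (-36216 + 31490))) - 253*(-135/(-271) + 245)) = 1/((-524/337 - (-207539 - 1*(-4726))) - 253*(-135*(-1/271) + 245)) = 1/((-524/337 - (-207539 + 4726)) - 253*(135/271 + 245)) = 1/((-524/337 - 1*(-202813)) - 253*66530/271) = 1/((-524/337 + 202813) - 16832090/271) = 1/(68347457/337 - 16832090/271) = 1/(12849746517/91327) = 91327/12849746517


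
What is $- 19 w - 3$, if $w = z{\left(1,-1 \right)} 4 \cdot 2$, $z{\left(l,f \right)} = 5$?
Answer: $-763$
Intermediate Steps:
$w = 40$ ($w = 5 \cdot 4 \cdot 2 = 20 \cdot 2 = 40$)
$- 19 w - 3 = \left(-19\right) 40 - 3 = -760 + \left(0 - 3\right) = -760 - 3 = -763$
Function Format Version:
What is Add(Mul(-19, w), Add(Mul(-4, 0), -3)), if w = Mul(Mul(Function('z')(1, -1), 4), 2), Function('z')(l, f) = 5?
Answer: -763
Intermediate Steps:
w = 40 (w = Mul(Mul(5, 4), 2) = Mul(20, 2) = 40)
Add(Mul(-19, w), Add(Mul(-4, 0), -3)) = Add(Mul(-19, 40), Add(Mul(-4, 0), -3)) = Add(-760, Add(0, -3)) = Add(-760, -3) = -763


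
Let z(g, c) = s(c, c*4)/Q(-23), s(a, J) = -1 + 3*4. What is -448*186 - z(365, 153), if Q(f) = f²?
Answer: -44080523/529 ≈ -83328.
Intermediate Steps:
s(a, J) = 11 (s(a, J) = -1 + 12 = 11)
z(g, c) = 11/529 (z(g, c) = 11/((-23)²) = 11/529)
-448*186 - z(365, 153) = -448*186 - 1*11/529 = -83328 - 11/529 = -44080523/529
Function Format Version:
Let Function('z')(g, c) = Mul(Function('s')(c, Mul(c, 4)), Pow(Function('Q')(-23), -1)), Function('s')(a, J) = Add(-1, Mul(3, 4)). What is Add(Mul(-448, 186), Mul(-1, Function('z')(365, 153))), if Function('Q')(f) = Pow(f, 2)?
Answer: Rational(-44080523, 529) ≈ -83328.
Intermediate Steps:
Function('s')(a, J) = 11 (Function('s')(a, J) = Add(-1, 12) = 11)
Function('z')(g, c) = Rational(11, 529) (Function('z')(g, c) = Mul(11, Pow(Pow(-23, 2), -1)) = Mul(11, Pow(529, -1)) = Mul(11, Rational(1, 529)) = Rational(11, 529))
Add(Mul(-448, 186), Mul(-1, Function('z')(365, 153))) = Add(Mul(-448, 186), Mul(-1, Rational(11, 529))) = Add(-83328, Rational(-11, 529)) = Rational(-44080523, 529)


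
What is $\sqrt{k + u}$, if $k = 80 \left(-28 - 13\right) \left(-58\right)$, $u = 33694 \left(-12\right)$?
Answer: $2 i \sqrt{53522} \approx 462.7 i$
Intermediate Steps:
$u = -404328$
$k = 190240$ ($k = 80 \left(-28 - 13\right) \left(-58\right) = 80 \left(-41\right) \left(-58\right) = \left(-3280\right) \left(-58\right) = 190240$)
$\sqrt{k + u} = \sqrt{190240 - 404328} = \sqrt{-214088} = 2 i \sqrt{53522}$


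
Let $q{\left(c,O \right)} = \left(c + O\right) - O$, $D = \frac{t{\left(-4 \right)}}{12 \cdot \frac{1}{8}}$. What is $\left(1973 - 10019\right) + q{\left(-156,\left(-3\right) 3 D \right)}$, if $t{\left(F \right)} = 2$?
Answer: $-8202$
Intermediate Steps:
$D = \frac{4}{3}$ ($D = \frac{2}{12 \cdot \frac{1}{8}} = \frac{2}{\frac{3}{2}} = 2 \cdot \frac{2}{3} = \frac{4}{3} \approx 1.3333$)
$q{\left(c,O \right)} = c$ ($q{\left(c,O \right)} = \left(O + c\right) - O = c$)
$\left(1973 - 10019\right) + q{\left(-156,\left(-3\right) 3 D \right)} = \left(1973 - 10019\right) - 156 = -8046 - 156 = -8202$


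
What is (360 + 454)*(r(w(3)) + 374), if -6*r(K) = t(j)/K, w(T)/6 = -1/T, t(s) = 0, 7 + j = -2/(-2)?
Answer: 304436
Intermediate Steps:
j = -6 (j = -7 - 2/(-2) = -7 - 2*(-½) = -7 + 1 = -6)
w(T) = -6/T (w(T) = 6*(-1/T) = -6/T)
r(K) = 0 (r(K) = -0/K = -⅙*0 = 0)
(360 + 454)*(r(w(3)) + 374) = (360 + 454)*(0 + 374) = 814*374 = 304436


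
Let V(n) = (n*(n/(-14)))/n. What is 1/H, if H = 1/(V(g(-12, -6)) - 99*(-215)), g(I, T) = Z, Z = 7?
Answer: 42569/2 ≈ 21285.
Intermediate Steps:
g(I, T) = 7
V(n) = -n/14 (V(n) = (n*(n*(-1/14)))/n = (n*(-n/14))/n = (-n**2/14)/n = -n/14)
H = 2/42569 (H = 1/(-1/14*7 - 99*(-215)) = 1/(-1/2 + 21285) = 1/(42569/2) = 2/42569 ≈ 4.6983e-5)
1/H = 1/(2/42569) = 42569/2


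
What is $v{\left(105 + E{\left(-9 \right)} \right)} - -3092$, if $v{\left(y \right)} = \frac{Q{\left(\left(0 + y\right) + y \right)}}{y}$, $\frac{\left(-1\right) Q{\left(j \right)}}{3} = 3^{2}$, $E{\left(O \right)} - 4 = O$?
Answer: $\frac{309173}{100} \approx 3091.7$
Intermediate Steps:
$E{\left(O \right)} = 4 + O$
$Q{\left(j \right)} = -27$ ($Q{\left(j \right)} = - 3 \cdot 3^{2} = \left(-3\right) 9 = -27$)
$v{\left(y \right)} = - \frac{27}{y}$
$v{\left(105 + E{\left(-9 \right)} \right)} - -3092 = - \frac{27}{105 + \left(4 - 9\right)} - -3092 = - \frac{27}{105 - 5} + 3092 = - \frac{27}{100} + 3092 = \frac{309173}{100}$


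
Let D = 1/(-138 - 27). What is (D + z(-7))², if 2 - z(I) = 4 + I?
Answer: 678976/27225 ≈ 24.939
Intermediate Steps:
z(I) = -2 - I (z(I) = 2 - (4 + I) = 2 + (-4 - I) = -2 - I)
D = -1/165 (D = 1/(-165) = -1/165 ≈ -0.0060606)
(D + z(-7))² = (-1/165 + (-2 - 1*(-7)))² = (-1/165 + (-2 + 7))² = (-1/165 + 5)² = (824/165)² = 678976/27225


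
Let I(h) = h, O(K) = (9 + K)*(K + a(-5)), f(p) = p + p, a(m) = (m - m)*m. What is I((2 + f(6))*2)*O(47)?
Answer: 73696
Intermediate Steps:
a(m) = 0 (a(m) = 0*m = 0)
f(p) = 2*p
O(K) = K*(9 + K) (O(K) = (9 + K)*(K + 0) = (9 + K)*K = K*(9 + K))
I((2 + f(6))*2)*O(47) = ((2 + 2*6)*2)*(47*(9 + 47)) = ((2 + 12)*2)*(47*56) = (14*2)*2632 = 28*2632 = 73696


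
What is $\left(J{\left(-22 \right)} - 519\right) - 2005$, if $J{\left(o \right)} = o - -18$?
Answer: $-2528$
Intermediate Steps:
$J{\left(o \right)} = 18 + o$ ($J{\left(o \right)} = o + 18 = 18 + o$)
$\left(J{\left(-22 \right)} - 519\right) - 2005 = \left(\left(18 - 22\right) - 519\right) - 2005 = \left(-4 - 519\right) - 2005 = -523 - 2005 = -2528$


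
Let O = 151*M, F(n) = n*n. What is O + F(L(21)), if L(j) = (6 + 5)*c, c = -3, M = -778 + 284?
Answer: -73505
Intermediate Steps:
M = -494
L(j) = -33 (L(j) = (6 + 5)*(-3) = 11*(-3) = -33)
F(n) = n²
O = -74594 (O = 151*(-494) = -74594)
O + F(L(21)) = -74594 + (-33)² = -74594 + 1089 = -73505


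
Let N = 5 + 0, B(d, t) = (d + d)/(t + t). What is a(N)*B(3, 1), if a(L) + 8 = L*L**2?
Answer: 351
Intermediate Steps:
B(d, t) = d/t (B(d, t) = (2*d)/((2*t)) = (2*d)*(1/(2*t)) = d/t)
N = 5
a(L) = -8 + L**3 (a(L) = -8 + L*L**2 = -8 + L**3)
a(N)*B(3, 1) = (-8 + 5**3)*(3/1) = (-8 + 125)*(3*1) = 117*3 = 351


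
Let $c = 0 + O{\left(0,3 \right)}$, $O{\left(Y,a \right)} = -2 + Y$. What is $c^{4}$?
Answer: $16$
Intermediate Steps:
$c = -2$ ($c = 0 + \left(-2 + 0\right) = 0 - 2 = -2$)
$c^{4} = \left(-2\right)^{4} = 16$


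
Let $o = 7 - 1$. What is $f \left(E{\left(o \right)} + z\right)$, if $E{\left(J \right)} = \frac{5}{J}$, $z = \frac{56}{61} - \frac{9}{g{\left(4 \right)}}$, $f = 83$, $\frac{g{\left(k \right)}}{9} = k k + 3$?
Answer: $\frac{980479}{6954} \approx 140.99$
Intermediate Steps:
$o = 6$ ($o = 7 - 1 = 6$)
$g{\left(k \right)} = 27 + 9 k^{2}$ ($g{\left(k \right)} = 9 \left(k k + 3\right) = 9 \left(k^{2} + 3\right) = 9 \left(3 + k^{2}\right) = 27 + 9 k^{2}$)
$z = \frac{1003}{1159}$ ($z = \frac{56}{61} - \frac{9}{27 + 9 \cdot 4^{2}} = 56 \cdot \frac{1}{61} - \frac{9}{27 + 9 \cdot 16} = \frac{56}{61} - \frac{9}{27 + 144} = \frac{56}{61} - \frac{9}{171} = \frac{56}{61} - \frac{1}{19} = \frac{1003}{1159} \approx 0.8654$)
$f \left(E{\left(o \right)} + z\right) = 83 \left(\frac{5}{6} + \frac{1003}{1159}\right) = 83 \cdot \frac{11813}{6954} = \frac{980479}{6954}$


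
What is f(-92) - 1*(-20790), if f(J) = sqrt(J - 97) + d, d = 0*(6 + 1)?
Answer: 20790 + 3*I*sqrt(21) ≈ 20790.0 + 13.748*I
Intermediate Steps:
d = 0 (d = 0*7 = 0)
f(J) = sqrt(-97 + J) (f(J) = sqrt(J - 97) + 0 = sqrt(-97 + J) + 0 = sqrt(-97 + J))
f(-92) - 1*(-20790) = sqrt(-97 - 92) - 1*(-20790) = sqrt(-189) + 20790 = 3*I*sqrt(21) + 20790 = 20790 + 3*I*sqrt(21)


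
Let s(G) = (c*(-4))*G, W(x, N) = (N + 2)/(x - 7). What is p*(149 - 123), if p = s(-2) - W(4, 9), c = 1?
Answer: 910/3 ≈ 303.33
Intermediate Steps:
W(x, N) = (2 + N)/(-7 + x)
s(G) = -4*G (s(G) = (1*(-4))*G = -4*G)
p = 35/3 (p = -4*(-2) - (2 + 9)/(-7 + 4) = 8 - 11/(-3) = 8 - (-1)*11/3 = 8 - 1*(-11/3) = 8 + 11/3 = 35/3 ≈ 11.667)
p*(149 - 123) = 35*(149 - 123)/3 = (35/3)*26 = 910/3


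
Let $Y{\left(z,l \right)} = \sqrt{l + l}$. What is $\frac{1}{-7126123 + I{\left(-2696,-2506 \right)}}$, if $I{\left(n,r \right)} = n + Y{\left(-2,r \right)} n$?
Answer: $\frac{i}{- 7128819 i + 5392 \sqrt{1253}} \approx -1.4018 \cdot 10^{-7} + 3.753 \cdot 10^{-9} i$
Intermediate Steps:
$Y{\left(z,l \right)} = \sqrt{2} \sqrt{l}$ ($Y{\left(z,l \right)} = \sqrt{2 l} = \sqrt{2} \sqrt{l}$)
$I{\left(n,r \right)} = n + n \sqrt{2} \sqrt{r}$ ($I{\left(n,r \right)} = n + \sqrt{2} \sqrt{r} n = n + n \sqrt{2} \sqrt{r}$)
$\frac{1}{-7126123 + I{\left(-2696,-2506 \right)}} = \frac{1}{-7126123 - 2696 \left(1 + \sqrt{2} \sqrt{-2506}\right)} = \frac{1}{-7126123 - 2696 \left(1 + \sqrt{2} i \sqrt{2506}\right)} = \frac{1}{-7126123 - 2696 \left(1 + 2 i \sqrt{1253}\right)} = \frac{1}{-7126123 - \left(2696 + 5392 i \sqrt{1253}\right)} = \frac{1}{-7128819 - 5392 i \sqrt{1253}}$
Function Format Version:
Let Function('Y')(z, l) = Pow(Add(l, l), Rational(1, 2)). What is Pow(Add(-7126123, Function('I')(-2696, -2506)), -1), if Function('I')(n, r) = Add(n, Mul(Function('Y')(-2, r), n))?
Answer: Mul(I, Pow(Add(Mul(-7128819, I), Mul(5392, Pow(1253, Rational(1, 2)))), -1)) ≈ Add(-1.4018e-7, Mul(3.7530e-9, I))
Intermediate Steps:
Function('Y')(z, l) = Mul(Pow(2, Rational(1, 2)), Pow(l, Rational(1, 2))) (Function('Y')(z, l) = Pow(Mul(2, l), Rational(1, 2)) = Mul(Pow(2, Rational(1, 2)), Pow(l, Rational(1, 2))))
Function('I')(n, r) = Add(n, Mul(n, Pow(2, Rational(1, 2)), Pow(r, Rational(1, 2)))) (Function('I')(n, r) = Add(n, Mul(Mul(Pow(2, Rational(1, 2)), Pow(r, Rational(1, 2))), n)) = Add(n, Mul(n, Pow(2, Rational(1, 2)), Pow(r, Rational(1, 2)))))
Pow(Add(-7126123, Function('I')(-2696, -2506)), -1) = Pow(Add(-7126123, Mul(-2696, Add(1, Mul(Pow(2, Rational(1, 2)), Pow(-2506, Rational(1, 2)))))), -1) = Pow(Add(-7126123, Mul(-2696, Add(1, Mul(Pow(2, Rational(1, 2)), Mul(I, Pow(2506, Rational(1, 2))))))), -1) = Pow(Add(-7126123, Mul(-2696, Add(1, Mul(2, I, Pow(1253, Rational(1, 2)))))), -1) = Pow(Add(-7126123, Add(-2696, Mul(-5392, I, Pow(1253, Rational(1, 2))))), -1) = Pow(Add(-7128819, Mul(-5392, I, Pow(1253, Rational(1, 2)))), -1)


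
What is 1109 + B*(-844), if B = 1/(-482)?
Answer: 267691/241 ≈ 1110.8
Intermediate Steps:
B = -1/482 ≈ -0.0020747
1109 + B*(-844) = 1109 - 1/482*(-844) = 1109 + 422/241 = 267691/241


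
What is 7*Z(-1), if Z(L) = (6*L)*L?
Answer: 42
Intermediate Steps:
Z(L) = 6*L**2
7*Z(-1) = 7*(6*(-1)**2) = 7*(6*1) = 7*6 = 42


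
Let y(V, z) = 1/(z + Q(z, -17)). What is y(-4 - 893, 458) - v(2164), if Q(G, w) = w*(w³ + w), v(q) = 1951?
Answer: -164406867/84268 ≈ -1951.0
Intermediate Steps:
Q(G, w) = w*(w + w³)
y(V, z) = 1/(83810 + z) (y(V, z) = 1/(z + ((-17)² + (-17)⁴)) = 1/(z + (289 + 83521)) = 1/(z + 83810) = 1/(83810 + z))
y(-4 - 893, 458) - v(2164) = 1/(83810 + 458) - 1*1951 = 1/84268 - 1951 = -164406867/84268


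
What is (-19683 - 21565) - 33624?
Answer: -74872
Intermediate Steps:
(-19683 - 21565) - 33624 = -41248 - 33624 = -74872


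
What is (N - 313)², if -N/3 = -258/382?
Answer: 3527884816/36481 ≈ 96705.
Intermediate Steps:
N = 387/191 (N = -(-774)/382 = -3*(-129/191) = 387/191 ≈ 2.0262)
(N - 313)² = (387/191 - 313)² = (-59396/191)² = 3527884816/36481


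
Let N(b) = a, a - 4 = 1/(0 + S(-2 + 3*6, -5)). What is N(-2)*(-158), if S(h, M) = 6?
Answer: -1975/3 ≈ -658.33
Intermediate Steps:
a = 25/6 (a = 4 + 1/(0 + 6) = 4 + 1/6 = 25/6 ≈ 4.1667)
N(b) = 25/6
N(-2)*(-158) = (25/6)*(-158) = -1975/3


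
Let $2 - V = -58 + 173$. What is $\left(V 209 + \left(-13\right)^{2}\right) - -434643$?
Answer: $411195$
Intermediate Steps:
$V = -113$ ($V = 2 - \left(-58 + 173\right) = 2 - 115 = -113$)
$\left(V 209 + \left(-13\right)^{2}\right) - -434643 = \left(\left(-113\right) 209 + \left(-13\right)^{2}\right) - -434643 = \left(-23617 + 169\right) + 434643 = -23448 + 434643 = 411195$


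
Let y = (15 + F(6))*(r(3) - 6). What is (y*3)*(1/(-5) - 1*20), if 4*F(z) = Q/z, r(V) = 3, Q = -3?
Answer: 108171/40 ≈ 2704.3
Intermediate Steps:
F(z) = -3/(4*z) (F(z) = (-3/z)/4 = -3/(4*z))
y = -357/8 (y = (15 - 3/4/6)*(3 - 6) = (15 - 3/4*1/6)*(-3) = (15 - 1/8)*(-3) = (119/8)*(-3) = -357/8 ≈ -44.625)
(y*3)*(1/(-5) - 1*20) = (-357/8*3)*(1/(-5) - 1*20) = -1071*(-1/5 - 20)/8 = -1071/8*(-101/5) = 108171/40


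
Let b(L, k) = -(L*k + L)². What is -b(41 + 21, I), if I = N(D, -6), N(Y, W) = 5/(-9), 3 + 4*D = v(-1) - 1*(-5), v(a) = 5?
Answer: 61504/81 ≈ 759.31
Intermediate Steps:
D = 7/4 (D = -¾ + (5 - 1*(-5))/4 = -¾ + (5 + 5)/4 = -¾ + (¼)*10 = -¾ + 5/2 = 7/4 ≈ 1.7500)
N(Y, W) = -5/9 (N(Y, W) = 5*(-⅑) = -5/9)
I = -5/9 ≈ -0.55556
b(L, k) = -(L + L*k)²
-b(41 + 21, I) = -(-1)*(41 + 21)²*(1 - 5/9)² = -(-1)*62²*(4/9)² = -(-1)*3844*16/81 = -1*(-61504/81) = 61504/81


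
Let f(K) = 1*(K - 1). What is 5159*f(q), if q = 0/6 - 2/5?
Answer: -36113/5 ≈ -7222.6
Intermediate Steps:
q = -2/5 (q = 0*(1/6) - 2*1/5 = 0 - 2/5 = -2/5 ≈ -0.40000)
f(K) = -1 + K (f(K) = 1*(-1 + K) = -1 + K)
5159*f(q) = 5159*(-1 - 2/5) = 5159*(-7/5) = -36113/5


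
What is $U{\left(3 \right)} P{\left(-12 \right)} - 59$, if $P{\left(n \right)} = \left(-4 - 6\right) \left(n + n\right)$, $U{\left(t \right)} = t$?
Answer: $661$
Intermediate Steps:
$P{\left(n \right)} = - 20 n$ ($P{\left(n \right)} = - 10 \cdot 2 n = - 20 n$)
$U{\left(3 \right)} P{\left(-12 \right)} - 59 = 3 \left(\left(-20\right) \left(-12\right)\right) - 59 = 3 \cdot 240 - 59 = 720 - 59 = 661$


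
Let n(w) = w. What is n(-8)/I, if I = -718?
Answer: 4/359 ≈ 0.011142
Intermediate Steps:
n(-8)/I = -8/(-718) = -8*(-1/718) = 4/359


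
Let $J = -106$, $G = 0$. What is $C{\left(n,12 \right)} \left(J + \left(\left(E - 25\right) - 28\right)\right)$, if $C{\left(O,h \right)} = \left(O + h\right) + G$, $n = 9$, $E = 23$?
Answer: $-2856$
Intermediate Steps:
$C{\left(O,h \right)} = O + h$ ($C{\left(O,h \right)} = \left(O + h\right) + 0 = O + h$)
$C{\left(n,12 \right)} \left(J + \left(\left(E - 25\right) - 28\right)\right) = \left(9 + 12\right) \left(-106 + \left(\left(23 - 25\right) - 28\right)\right) = 21 \left(-106 - 30\right) = 21 \left(-136\right) = -2856$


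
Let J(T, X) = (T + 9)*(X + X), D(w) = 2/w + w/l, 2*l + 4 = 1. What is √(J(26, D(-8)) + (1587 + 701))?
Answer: √95178/6 ≈ 51.418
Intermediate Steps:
l = -3/2 (l = -2 + (½)*1 = -2 + ½ = -3/2 ≈ -1.5000)
D(w) = 2/w - 2*w/3 (D(w) = 2/w + w/(-3/2) = 2/w + w*(-⅔) = 2/w - 2*w/3)
J(T, X) = 2*X*(9 + T) (J(T, X) = (9 + T)*(2*X) = 2*X*(9 + T))
√(J(26, D(-8)) + (1587 + 701)) = √(2*(2/(-8) - ⅔*(-8))*(9 + 26) + (1587 + 701)) = √(2*(2*(-⅛) + 16/3)*35 + 2288) = √(2*(-¼ + 16/3)*35 + 2288) = √(2*(61/12)*35 + 2288) = √(2135/6 + 2288) = √(15863/6) = √95178/6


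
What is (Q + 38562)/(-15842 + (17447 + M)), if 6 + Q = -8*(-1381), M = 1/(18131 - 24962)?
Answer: 169422462/5481877 ≈ 30.906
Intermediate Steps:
M = -1/6831 (M = 1/(-6831) = -1/6831 ≈ -0.00014639)
Q = 11042 (Q = -6 - 8*(-1381) = -6 + 11048 = 11042)
(Q + 38562)/(-15842 + (17447 + M)) = (11042 + 38562)/(-15842 + (17447 - 1/6831)) = 49604/(-15842 + 119180456/6831) = 49604/(10963754/6831) = 49604*(6831/10963754) = 169422462/5481877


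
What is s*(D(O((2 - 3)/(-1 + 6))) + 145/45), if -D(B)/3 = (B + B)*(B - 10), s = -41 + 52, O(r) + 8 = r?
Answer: -2208239/225 ≈ -9814.4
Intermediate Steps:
O(r) = -8 + r
s = 11
D(B) = -6*B*(-10 + B) (D(B) = -3*(B + B)*(B - 10) = -3*2*B*(-10 + B) = -6*B*(-10 + B))
s*(D(O((2 - 3)/(-1 + 6))) + 145/45) = 11*(6*(-8 + (2 - 3)/(-1 + 6))*(10 - (-8 + (2 - 3)/(-1 + 6))) + 145/45) = 11*(6*(-8 - 1/5)*(10 - (-8 - 1/5)) + 145*(1/45)) = 11*(6*(-8 - 1*1/5)*(10 - (-8 - 1*1/5)) + 29/9) = 11*(6*(-8 - 1/5)*(10 - (-8 - 1/5)) + 29/9) = 11*(6*(-41/5)*(10 - 1*(-41/5)) + 29/9) = 11*(6*(-41/5)*(10 + 41/5) + 29/9) = 11*(6*(-41/5)*(91/5) + 29/9) = 11*(-22386/25 + 29/9) = 11*(-200749/225) = -2208239/225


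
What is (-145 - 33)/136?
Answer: -89/68 ≈ -1.3088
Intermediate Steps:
(-145 - 33)/136 = (1/136)*(-178) = -89/68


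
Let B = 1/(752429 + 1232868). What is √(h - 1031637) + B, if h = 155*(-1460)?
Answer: 1/1985297 + I*√1257937 ≈ 5.037e-7 + 1121.6*I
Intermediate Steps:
B = 1/1985297 ≈ 5.0370e-7
h = -226300
√(h - 1031637) + B = √(-226300 - 1031637) + 1/1985297 = √(-1257937) + 1/1985297 = I*√1257937 + 1/1985297 = 1/1985297 + I*√1257937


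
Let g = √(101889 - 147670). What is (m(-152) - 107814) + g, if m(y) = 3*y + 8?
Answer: -108262 + I*√45781 ≈ -1.0826e+5 + 213.96*I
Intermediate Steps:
g = I*√45781 (g = √(-45781) = I*√45781 ≈ 213.96*I)
m(y) = 8 + 3*y
(m(-152) - 107814) + g = ((8 + 3*(-152)) - 107814) + I*√45781 = ((8 - 456) - 107814) + I*√45781 = (-448 - 107814) + I*√45781 = -108262 + I*√45781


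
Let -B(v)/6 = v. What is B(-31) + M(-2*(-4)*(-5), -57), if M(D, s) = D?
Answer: 146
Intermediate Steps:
B(v) = -6*v
B(-31) + M(-2*(-4)*(-5), -57) = -6*(-31) - 2*(-4)*(-5) = 186 + 8*(-5) = 186 - 40 = 146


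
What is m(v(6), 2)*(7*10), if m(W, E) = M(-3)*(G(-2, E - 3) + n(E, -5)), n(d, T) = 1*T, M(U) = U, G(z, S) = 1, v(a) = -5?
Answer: 840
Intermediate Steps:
n(d, T) = T
m(W, E) = 12 (m(W, E) = -3*(1 - 5) = -3*(-4) = 12)
m(v(6), 2)*(7*10) = 12*(7*10) = 12*70 = 840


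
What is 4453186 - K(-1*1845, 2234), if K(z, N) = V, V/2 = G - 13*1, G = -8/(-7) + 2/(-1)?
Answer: 31172496/7 ≈ 4.4532e+6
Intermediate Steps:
G = -6/7 (G = -8*(-⅐) + 2*(-1) = 8/7 - 2 = -6/7 ≈ -0.85714)
V = -194/7 (V = 2*(-6/7 - 13*1) = 2*(-6/7 - 13) = 2*(-97/7) = -194/7 ≈ -27.714)
K(z, N) = -194/7
4453186 - K(-1*1845, 2234) = 4453186 - 1*(-194/7) = 4453186 + 194/7 = 31172496/7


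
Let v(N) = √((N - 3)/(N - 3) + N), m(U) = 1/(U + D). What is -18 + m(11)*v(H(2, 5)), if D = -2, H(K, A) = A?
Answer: -18 + √6/9 ≈ -17.728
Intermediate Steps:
m(U) = 1/(-2 + U) (m(U) = 1/(U - 2) = 1/(-2 + U))
v(N) = √(1 + N) (v(N) = √((-3 + N)/(-3 + N) + N) = √(1 + N))
-18 + m(11)*v(H(2, 5)) = -18 + √(1 + 5)/(-2 + 11) = -18 + √6/9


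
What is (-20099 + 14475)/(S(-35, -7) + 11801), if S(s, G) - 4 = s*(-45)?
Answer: -1406/3345 ≈ -0.42033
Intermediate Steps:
S(s, G) = 4 - 45*s (S(s, G) = 4 + s*(-45) = 4 - 45*s)
(-20099 + 14475)/(S(-35, -7) + 11801) = (-20099 + 14475)/((4 - 45*(-35)) + 11801) = -5624/((4 + 1575) + 11801) = -5624/(1579 + 11801) = -5624/13380 = -5624*1/13380 = -1406/3345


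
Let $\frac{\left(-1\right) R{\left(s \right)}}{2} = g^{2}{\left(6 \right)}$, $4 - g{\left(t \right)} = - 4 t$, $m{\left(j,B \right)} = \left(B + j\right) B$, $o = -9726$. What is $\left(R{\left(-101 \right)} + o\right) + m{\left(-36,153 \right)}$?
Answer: $6607$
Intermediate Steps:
$m{\left(j,B \right)} = B \left(B + j\right)$
$g{\left(t \right)} = 4 + 4 t$ ($g{\left(t \right)} = 4 - - 4 t = 4 + 4 t$)
$R{\left(s \right)} = -1568$ ($R{\left(s \right)} = - 2 \left(4 + 4 \cdot 6\right)^{2} = - 2 \left(4 + 24\right)^{2} = - 2 \cdot 28^{2} = \left(-2\right) 784 = -1568$)
$\left(R{\left(-101 \right)} + o\right) + m{\left(-36,153 \right)} = \left(-1568 - 9726\right) + 153 \left(153 - 36\right) = -11294 + 153 \cdot 117 = -11294 + 17901 = 6607$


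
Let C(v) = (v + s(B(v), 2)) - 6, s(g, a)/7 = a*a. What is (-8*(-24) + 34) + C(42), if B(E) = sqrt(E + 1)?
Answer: 290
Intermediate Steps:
B(E) = sqrt(1 + E)
s(g, a) = 7*a**2 (s(g, a) = 7*(a*a) = 7*a**2)
C(v) = 22 + v (C(v) = (v + 7*2**2) - 6 = (v + 7*4) - 6 = (v + 28) - 6 = (28 + v) - 6 = 22 + v)
(-8*(-24) + 34) + C(42) = (-8*(-24) + 34) + (22 + 42) = (192 + 34) + 64 = 226 + 64 = 290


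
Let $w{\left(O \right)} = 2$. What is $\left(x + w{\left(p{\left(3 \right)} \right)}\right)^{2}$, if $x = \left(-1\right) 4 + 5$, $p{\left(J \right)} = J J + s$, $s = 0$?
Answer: $9$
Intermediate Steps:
$p{\left(J \right)} = J^{2}$ ($p{\left(J \right)} = J J + 0 = J^{2} + 0 = J^{2}$)
$x = 1$ ($x = -4 + 5 = 1$)
$\left(x + w{\left(p{\left(3 \right)} \right)}\right)^{2} = \left(1 + 2\right)^{2} = 3^{2} = 9$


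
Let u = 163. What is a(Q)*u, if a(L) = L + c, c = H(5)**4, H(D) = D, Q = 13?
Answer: 103994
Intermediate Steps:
c = 625 (c = 5**4 = 625)
a(L) = 625 + L (a(L) = L + 625 = 625 + L)
a(Q)*u = (625 + 13)*163 = 638*163 = 103994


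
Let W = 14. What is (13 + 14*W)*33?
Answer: 6897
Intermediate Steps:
(13 + 14*W)*33 = (13 + 14*14)*33 = (13 + 196)*33 = 209*33 = 6897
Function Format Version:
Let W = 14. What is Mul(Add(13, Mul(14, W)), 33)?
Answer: 6897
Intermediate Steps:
Mul(Add(13, Mul(14, W)), 33) = Mul(Add(13, Mul(14, 14)), 33) = Mul(Add(13, 196), 33) = Mul(209, 33) = 6897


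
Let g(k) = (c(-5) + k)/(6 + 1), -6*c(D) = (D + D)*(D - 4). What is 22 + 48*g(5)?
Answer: -326/7 ≈ -46.571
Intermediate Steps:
c(D) = -D*(-4 + D)/3 (c(D) = -(D + D)*(D - 4)/6 = -2*D*(-4 + D)/6 = -D*(-4 + D)/3)
g(k) = -15/7 + k/7 (g(k) = ((⅓)*(-5)*(4 - 1*(-5)) + k)/(6 + 1) = ((⅓)*(-5)*(4 + 5) + k)/7 = ((⅓)*(-5)*9 + k)*(⅐) = (-15 + k)*(⅐) = -15/7 + k/7)
22 + 48*g(5) = 22 + 48*(-15/7 + (⅐)*5) = 22 + 48*(-15/7 + 5/7) = 22 + 48*(-10/7) = 22 - 480/7 = -326/7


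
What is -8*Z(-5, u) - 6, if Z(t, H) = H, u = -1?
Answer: 2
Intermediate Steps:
-8*Z(-5, u) - 6 = -8*(-1) - 6 = 8 - 6 = 2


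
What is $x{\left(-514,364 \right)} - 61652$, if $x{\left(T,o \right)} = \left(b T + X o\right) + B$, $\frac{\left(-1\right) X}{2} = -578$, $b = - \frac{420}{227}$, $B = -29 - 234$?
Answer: $\frac{81679143}{227} \approx 3.5982 \cdot 10^{5}$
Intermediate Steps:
$B = -263$ ($B = -29 - 234 = -263$)
$b = - \frac{420}{227}$ ($b = \left(-420\right) \frac{1}{227} = - \frac{420}{227} \approx -1.8502$)
$X = 1156$ ($X = \left(-2\right) \left(-578\right) = 1156$)
$x{\left(T,o \right)} = -263 + 1156 o - \frac{420 T}{227}$ ($x{\left(T,o \right)} = \left(- \frac{420 T}{227} + 1156 o\right) - 263 = \left(1156 o - \frac{420 T}{227}\right) - 263 = -263 + 1156 o - \frac{420 T}{227}$)
$x{\left(-514,364 \right)} - 61652 = \left(-263 + 1156 \cdot 364 - - \frac{215880}{227}\right) - 61652 = \left(-263 + 420784 + \frac{215880}{227}\right) - 61652 = \frac{95674147}{227} - 61652 = \frac{81679143}{227}$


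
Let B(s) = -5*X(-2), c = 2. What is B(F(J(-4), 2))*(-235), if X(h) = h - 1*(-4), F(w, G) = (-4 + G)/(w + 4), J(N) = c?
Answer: 2350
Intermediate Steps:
J(N) = 2
F(w, G) = (-4 + G)/(4 + w)
X(h) = 4 + h (X(h) = h + 4 = 4 + h)
B(s) = -10 (B(s) = -5*(4 - 2) = -5*2 = -10)
B(F(J(-4), 2))*(-235) = -10*(-235) = 2350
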